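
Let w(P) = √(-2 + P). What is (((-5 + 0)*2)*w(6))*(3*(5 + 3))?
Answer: -480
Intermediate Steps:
(((-5 + 0)*2)*w(6))*(3*(5 + 3)) = (((-5 + 0)*2)*√(-2 + 6))*(3*(5 + 3)) = ((-5*2)*√4)*(3*8) = -10*2*24 = -20*24 = -480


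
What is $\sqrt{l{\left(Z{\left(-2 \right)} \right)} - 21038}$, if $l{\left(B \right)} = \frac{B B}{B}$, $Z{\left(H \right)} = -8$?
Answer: $i \sqrt{21046} \approx 145.07 i$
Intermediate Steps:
$l{\left(B \right)} = B$ ($l{\left(B \right)} = \frac{B^{2}}{B} = B$)
$\sqrt{l{\left(Z{\left(-2 \right)} \right)} - 21038} = \sqrt{-8 - 21038} = \sqrt{-21046} = i \sqrt{21046}$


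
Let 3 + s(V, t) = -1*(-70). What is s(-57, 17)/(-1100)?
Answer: -67/1100 ≈ -0.060909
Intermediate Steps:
s(V, t) = 67 (s(V, t) = -3 - 1*(-70) = -3 + 70 = 67)
s(-57, 17)/(-1100) = 67/(-1100) = 67*(-1/1100) = -67/1100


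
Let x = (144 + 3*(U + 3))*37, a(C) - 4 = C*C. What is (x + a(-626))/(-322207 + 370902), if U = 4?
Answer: 79597/9739 ≈ 8.1730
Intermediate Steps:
a(C) = 4 + C² (a(C) = 4 + C*C = 4 + C²)
x = 6105 (x = (144 + 3*(4 + 3))*37 = (144 + 3*7)*37 = (144 + 21)*37 = 165*37 = 6105)
(x + a(-626))/(-322207 + 370902) = (6105 + (4 + (-626)²))/(-322207 + 370902) = (6105 + (4 + 391876))/48695 = (6105 + 391880)*(1/48695) = 397985*(1/48695) = 79597/9739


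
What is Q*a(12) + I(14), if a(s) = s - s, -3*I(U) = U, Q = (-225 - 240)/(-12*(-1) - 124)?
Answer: -14/3 ≈ -4.6667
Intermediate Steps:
Q = 465/112 (Q = -465/(12 - 124) = -465/(-112) = -465*(-1/112) = 465/112 ≈ 4.1518)
I(U) = -U/3
a(s) = 0
Q*a(12) + I(14) = (465/112)*0 - ⅓*14 = 0 - 14/3 = -14/3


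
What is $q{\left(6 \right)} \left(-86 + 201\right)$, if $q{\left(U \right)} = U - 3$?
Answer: $345$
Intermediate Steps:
$q{\left(U \right)} = -3 + U$ ($q{\left(U \right)} = U - 3 = -3 + U$)
$q{\left(6 \right)} \left(-86 + 201\right) = \left(-3 + 6\right) \left(-86 + 201\right) = 3 \cdot 115 = 345$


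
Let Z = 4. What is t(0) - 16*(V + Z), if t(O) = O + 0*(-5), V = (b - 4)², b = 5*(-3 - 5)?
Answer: -31040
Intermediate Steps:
b = -40 (b = 5*(-8) = -40)
V = 1936 (V = (-40 - 4)² = (-44)² = 1936)
t(O) = O (t(O) = O + 0 = O)
t(0) - 16*(V + Z) = 0 - 16*(1936 + 4) = 0 - 16*1940 = 0 - 4*7760 = 0 - 31040 = -31040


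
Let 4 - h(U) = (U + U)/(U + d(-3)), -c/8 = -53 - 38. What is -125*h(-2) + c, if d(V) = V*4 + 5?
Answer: 2552/9 ≈ 283.56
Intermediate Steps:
d(V) = 5 + 4*V (d(V) = 4*V + 5 = 5 + 4*V)
c = 728 (c = -8*(-53 - 38) = -8*(-91) = 728)
h(U) = 4 - 2*U/(-7 + U) (h(U) = 4 - (U + U)/(U + (5 + 4*(-3))) = 4 - 2*U/(U + (5 - 12)) = 4 - 2*U/(U - 7) = 4 - 2*U/(-7 + U))
-125*h(-2) + c = -250*(-14 - 2)/(-7 - 2) + 728 = -250*(-16)/(-9) + 728 = -250*(-1)*(-16)/9 + 728 = -125*32/9 + 728 = -4000/9 + 728 = 2552/9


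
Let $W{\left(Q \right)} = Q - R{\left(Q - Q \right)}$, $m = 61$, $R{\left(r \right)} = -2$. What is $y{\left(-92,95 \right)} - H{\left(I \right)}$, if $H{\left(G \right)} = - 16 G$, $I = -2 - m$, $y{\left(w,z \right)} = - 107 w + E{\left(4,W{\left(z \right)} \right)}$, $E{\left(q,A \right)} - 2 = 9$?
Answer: $8847$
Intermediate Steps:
$W{\left(Q \right)} = 2 + Q$ ($W{\left(Q \right)} = Q - -2 = Q + 2 = 2 + Q$)
$E{\left(q,A \right)} = 11$ ($E{\left(q,A \right)} = 2 + 9 = 11$)
$y{\left(w,z \right)} = 11 - 107 w$ ($y{\left(w,z \right)} = - 107 w + 11 = 11 - 107 w$)
$I = -63$ ($I = -2 - 61 = -63$)
$y{\left(-92,95 \right)} - H{\left(I \right)} = \left(11 - -9844\right) - \left(-16\right) \left(-63\right) = \left(11 + 9844\right) - 1008 = 9855 - 1008 = 8847$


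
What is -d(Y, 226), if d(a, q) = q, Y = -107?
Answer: -226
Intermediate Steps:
-d(Y, 226) = -1*226 = -226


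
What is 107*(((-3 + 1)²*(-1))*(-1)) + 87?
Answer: 515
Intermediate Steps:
107*(((-3 + 1)²*(-1))*(-1)) + 87 = 107*(((-2)²*(-1))*(-1)) + 87 = 107*((4*(-1))*(-1)) + 87 = 107*(-4*(-1)) + 87 = 107*4 + 87 = 428 + 87 = 515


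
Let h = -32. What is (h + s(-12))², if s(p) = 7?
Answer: 625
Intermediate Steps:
(h + s(-12))² = (-32 + 7)² = (-25)² = 625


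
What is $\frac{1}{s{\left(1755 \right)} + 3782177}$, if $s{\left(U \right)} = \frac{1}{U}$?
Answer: $\frac{1755}{6637720636} \approx 2.644 \cdot 10^{-7}$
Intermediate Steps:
$\frac{1}{s{\left(1755 \right)} + 3782177} = \frac{1}{\frac{1}{1755} + 3782177} = \frac{1}{\frac{6637720636}{1755}} = \frac{1755}{6637720636}$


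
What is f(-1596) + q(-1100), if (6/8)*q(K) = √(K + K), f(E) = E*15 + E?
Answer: -25536 + 40*I*√22/3 ≈ -25536.0 + 62.539*I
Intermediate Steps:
f(E) = 16*E (f(E) = 15*E + E = 16*E)
q(K) = 4*√2*√K/3 (q(K) = 4*√(K + K)/3 = 4*√(2*K)/3 = 4*(√2*√K)/3 = 4*√2*√K/3)
f(-1596) + q(-1100) = 16*(-1596) + 4*√2*√(-1100)/3 = -25536 + 4*√2*(10*I*√11)/3 = -25536 + 40*I*√22/3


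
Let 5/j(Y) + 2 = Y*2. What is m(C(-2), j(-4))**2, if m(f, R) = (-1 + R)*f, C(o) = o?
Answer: 9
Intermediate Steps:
j(Y) = 5/(-2 + 2*Y) (j(Y) = 5/(-2 + Y*2) = 5/(-2 + 2*Y))
m(f, R) = f*(-1 + R)
m(C(-2), j(-4))**2 = (-2*(-1 + 5/(2*(-1 - 4))))**2 = (-2*(-1 + (5/2)/(-5)))**2 = (-2*(-1 + (5/2)*(-1/5)))**2 = (-2*(-1 - 1/2))**2 = (-2*(-3/2))**2 = 3**2 = 9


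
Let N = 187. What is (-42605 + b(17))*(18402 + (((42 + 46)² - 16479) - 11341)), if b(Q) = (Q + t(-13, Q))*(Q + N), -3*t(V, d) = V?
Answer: 64035522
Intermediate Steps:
t(V, d) = -V/3
b(Q) = (187 + Q)*(13/3 + Q) (b(Q) = (Q - ⅓*(-13))*(Q + 187) = (Q + 13/3)*(187 + Q) = (13/3 + Q)*(187 + Q) = (187 + Q)*(13/3 + Q))
(-42605 + b(17))*(18402 + (((42 + 46)² - 16479) - 11341)) = (-42605 + (2431/3 + 17² + (574/3)*17))*(18402 + (((42 + 46)² - 16479) - 11341)) = (-42605 + (2431/3 + 289 + 9758/3))*(18402 + ((88² - 16479) - 11341)) = (-42605 + 4352)*(18402 + ((7744 - 16479) - 11341)) = -38253*(18402 + (-8735 - 11341)) = -38253*(18402 - 20076) = -38253*(-1674) = 64035522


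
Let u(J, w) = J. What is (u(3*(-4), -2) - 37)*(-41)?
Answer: 2009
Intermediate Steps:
(u(3*(-4), -2) - 37)*(-41) = (3*(-4) - 37)*(-41) = (-12 - 37)*(-41) = -49*(-41) = 2009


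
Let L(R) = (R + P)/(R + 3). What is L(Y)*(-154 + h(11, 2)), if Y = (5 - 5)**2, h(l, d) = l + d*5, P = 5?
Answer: -665/3 ≈ -221.67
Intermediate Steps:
h(l, d) = l + 5*d
Y = 0 (Y = 0**2 = 0)
L(R) = (5 + R)/(3 + R) (L(R) = (R + 5)/(R + 3) = (5 + R)/(3 + R))
L(Y)*(-154 + h(11, 2)) = ((5 + 0)/(3 + 0))*(-154 + (11 + 5*2)) = (5/3)*(-154 + (11 + 10)) = ((1/3)*5)*(-154 + 21) = (5/3)*(-133) = -665/3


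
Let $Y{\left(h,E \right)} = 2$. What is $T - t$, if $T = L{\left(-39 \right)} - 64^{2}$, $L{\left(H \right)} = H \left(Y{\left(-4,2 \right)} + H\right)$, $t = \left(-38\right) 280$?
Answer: $7987$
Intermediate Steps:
$t = -10640$
$L{\left(H \right)} = H \left(2 + H\right)$
$T = -2653$ ($T = - 39 \left(2 - 39\right) - 64^{2} = \left(-39\right) \left(-37\right) - 4096 = 1443 - 4096 = -2653$)
$T - t = -2653 - -10640 = -2653 + 10640 = 7987$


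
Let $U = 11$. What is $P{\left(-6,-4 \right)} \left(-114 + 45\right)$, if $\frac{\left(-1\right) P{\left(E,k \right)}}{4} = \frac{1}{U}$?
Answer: $\frac{276}{11} \approx 25.091$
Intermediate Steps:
$P{\left(E,k \right)} = - \frac{4}{11}$
$P{\left(-6,-4 \right)} \left(-114 + 45\right) = - \frac{4 \left(-114 + 45\right)}{11} = \left(- \frac{4}{11}\right) \left(-69\right) = \frac{276}{11}$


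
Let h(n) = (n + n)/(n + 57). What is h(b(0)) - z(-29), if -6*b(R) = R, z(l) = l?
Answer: 29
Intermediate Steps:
b(R) = -R/6
h(n) = 2*n/(57 + n) (h(n) = (2*n)/(57 + n) = 2*n/(57 + n))
h(b(0)) - z(-29) = 2*(-⅙*0)/(57 - ⅙*0) - 1*(-29) = 2*0/(57 + 0) + 29 = 2*0/57 + 29 = 2*0*(1/57) + 29 = 0 + 29 = 29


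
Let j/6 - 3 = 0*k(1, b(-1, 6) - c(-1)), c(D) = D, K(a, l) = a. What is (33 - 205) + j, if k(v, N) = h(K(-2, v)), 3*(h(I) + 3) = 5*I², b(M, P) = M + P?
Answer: -154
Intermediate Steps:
h(I) = -3 + 5*I²/3 (h(I) = -3 + (5*I²)/3 = -3 + 5*I²/3)
k(v, N) = 11/3 (k(v, N) = -3 + (5/3)*(-2)² = -3 + (5/3)*4 = -3 + 20/3 = 11/3)
j = 18 (j = 18 + 6*(0*(11/3)) = 18 + 6*0 = 18 + 0 = 18)
(33 - 205) + j = (33 - 205) + 18 = -172 + 18 = -154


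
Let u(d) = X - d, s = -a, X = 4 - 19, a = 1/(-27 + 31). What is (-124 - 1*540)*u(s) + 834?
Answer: 10628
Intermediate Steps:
a = ¼ (a = 1/4 = ¼ ≈ 0.25000)
X = -15
s = -¼ (s = -1*¼ = -¼ ≈ -0.25000)
u(d) = -15 - d
(-124 - 1*540)*u(s) + 834 = (-124 - 1*540)*(-15 - 1*(-¼)) + 834 = (-124 - 540)*(-15 + ¼) + 834 = -664*(-59/4) + 834 = 9794 + 834 = 10628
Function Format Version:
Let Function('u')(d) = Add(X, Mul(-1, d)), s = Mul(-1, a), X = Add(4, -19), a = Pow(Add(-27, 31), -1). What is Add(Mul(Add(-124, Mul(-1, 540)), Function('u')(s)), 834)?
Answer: 10628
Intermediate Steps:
a = Rational(1, 4) (a = Pow(4, -1) = Rational(1, 4) ≈ 0.25000)
X = -15
s = Rational(-1, 4) (s = Mul(-1, Rational(1, 4)) = Rational(-1, 4) ≈ -0.25000)
Function('u')(d) = Add(-15, Mul(-1, d))
Add(Mul(Add(-124, Mul(-1, 540)), Function('u')(s)), 834) = Add(Mul(Add(-124, Mul(-1, 540)), Add(-15, Mul(-1, Rational(-1, 4)))), 834) = Add(Mul(Add(-124, -540), Add(-15, Rational(1, 4))), 834) = Add(Mul(-664, Rational(-59, 4)), 834) = Add(9794, 834) = 10628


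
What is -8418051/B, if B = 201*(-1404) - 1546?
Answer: 8418051/283750 ≈ 29.667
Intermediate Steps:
B = -283750 (B = -282204 - 1546 = -283750)
-8418051/B = -8418051/(-283750) = -8418051*(-1/283750) = 8418051/283750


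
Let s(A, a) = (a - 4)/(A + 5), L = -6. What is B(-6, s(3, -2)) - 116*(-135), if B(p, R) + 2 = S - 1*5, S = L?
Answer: 15647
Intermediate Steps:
S = -6
s(A, a) = (-4 + a)/(5 + A)
B(p, R) = -13 (B(p, R) = -2 + (-6 - 1*5) = -2 + (-6 - 5) = -2 - 11 = -13)
B(-6, s(3, -2)) - 116*(-135) = -13 - 116*(-135) = -13 + 15660 = 15647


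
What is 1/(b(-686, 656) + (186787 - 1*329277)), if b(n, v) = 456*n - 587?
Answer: -1/455893 ≈ -2.1935e-6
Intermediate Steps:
b(n, v) = -587 + 456*n
1/(b(-686, 656) + (186787 - 1*329277)) = 1/((-587 + 456*(-686)) + (186787 - 1*329277)) = 1/((-587 - 312816) + (186787 - 329277)) = 1/(-313403 - 142490) = 1/(-455893) = -1/455893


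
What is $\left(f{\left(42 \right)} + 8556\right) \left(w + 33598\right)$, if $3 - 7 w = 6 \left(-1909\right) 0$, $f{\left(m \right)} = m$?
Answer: $\frac{2022155022}{7} \approx 2.8888 \cdot 10^{8}$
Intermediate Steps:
$w = \frac{3}{7}$ ($w = \frac{3}{7} - \frac{6 \left(-1909\right) 0}{7} = \frac{3}{7} - \frac{\left(-11454\right) 0}{7} = \frac{3}{7} - 0 = \frac{3}{7} + 0 = \frac{3}{7} \approx 0.42857$)
$\left(f{\left(42 \right)} + 8556\right) \left(w + 33598\right) = \left(42 + 8556\right) \left(\frac{3}{7} + 33598\right) = 8598 \cdot \frac{235189}{7} = \frac{2022155022}{7}$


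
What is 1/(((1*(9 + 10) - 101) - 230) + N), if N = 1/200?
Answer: -200/62399 ≈ -0.0032052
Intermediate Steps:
N = 1/200 ≈ 0.0050000
1/(((1*(9 + 10) - 101) - 230) + N) = 1/(((1*(9 + 10) - 101) - 230) + 1/200) = 1/(((1*19 - 101) - 230) + 1/200) = 1/(((19 - 101) - 230) + 1/200) = 1/((-82 - 230) + 1/200) = 1/(-312 + 1/200) = 1/(-62399/200) = -200/62399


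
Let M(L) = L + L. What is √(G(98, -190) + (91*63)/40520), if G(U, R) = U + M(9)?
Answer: 11*√393986090/20260 ≈ 10.777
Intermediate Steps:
M(L) = 2*L
G(U, R) = 18 + U (G(U, R) = U + 2*9 = U + 18 = 18 + U)
√(G(98, -190) + (91*63)/40520) = √((18 + 98) + (91*63)/40520) = √(116 + 5733*(1/40520)) = √(116 + 5733/40520) = √(4706053/40520) = 11*√393986090/20260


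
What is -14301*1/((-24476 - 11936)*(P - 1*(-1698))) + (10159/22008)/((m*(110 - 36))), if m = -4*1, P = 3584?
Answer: -232587505561/156612070918464 ≈ -0.0014851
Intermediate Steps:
m = -4
-14301*1/((-24476 - 11936)*(P - 1*(-1698))) + (10159/22008)/((m*(110 - 36))) = -14301*1/((-24476 - 11936)*(3584 - 1*(-1698))) + (10159/22008)/((-4*(110 - 36))) = -14301*(-1/(36412*(3584 + 1698))) + (10159*(1/22008))/((-4*74)) = -14301/((-36412*5282)) + (10159/22008)/(-296) = -14301/(-192328184) + (10159/22008)*(-1/296) = -14301*(-1/192328184) - 10159/6514368 = 14301/192328184 - 10159/6514368 = -232587505561/156612070918464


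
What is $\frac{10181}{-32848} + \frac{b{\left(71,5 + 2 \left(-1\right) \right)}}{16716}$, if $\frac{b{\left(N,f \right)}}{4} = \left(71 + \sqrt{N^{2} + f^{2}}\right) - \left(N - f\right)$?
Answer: $- \frac{14149285}{45757264} + \frac{5 \sqrt{202}}{4179} \approx -0.29222$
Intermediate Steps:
$b{\left(N,f \right)} = 284 - 4 N + 4 f + 4 \sqrt{N^{2} + f^{2}}$ ($b{\left(N,f \right)} = 4 \left(\left(71 + \sqrt{N^{2} + f^{2}}\right) - \left(N - f\right)\right) = 4 \left(71 + f + \sqrt{N^{2} + f^{2}} - N\right) = 284 - 4 N + 4 f + 4 \sqrt{N^{2} + f^{2}}$)
$\frac{10181}{-32848} + \frac{b{\left(71,5 + 2 \left(-1\right) \right)}}{16716} = \frac{10181}{-32848} + \frac{284 - 284 + 4 \left(5 + 2 \left(-1\right)\right) + 4 \sqrt{71^{2} + \left(5 + 2 \left(-1\right)\right)^{2}}}{16716} = 10181 \left(- \frac{1}{32848}\right) + \left(284 - 284 + 4 \left(5 - 2\right) + 4 \sqrt{5041 + \left(5 - 2\right)^{2}}\right) \frac{1}{16716} = - \frac{10181}{32848} + \left(284 - 284 + 4 \cdot 3 + 4 \sqrt{5041 + 3^{2}}\right) \frac{1}{16716} = - \frac{10181}{32848} + \left(284 - 284 + 12 + 4 \sqrt{5041 + 9}\right) \frac{1}{16716} = - \frac{10181}{32848} + \left(284 - 284 + 12 + 4 \sqrt{5050}\right) \frac{1}{16716} = - \frac{10181}{32848} + \left(284 - 284 + 12 + 4 \cdot 5 \sqrt{202}\right) \frac{1}{16716} = - \frac{10181}{32848} + \left(284 - 284 + 12 + 20 \sqrt{202}\right) \frac{1}{16716} = - \frac{10181}{32848} + \left(12 + 20 \sqrt{202}\right) \frac{1}{16716} = - \frac{10181}{32848} + \left(\frac{1}{1393} + \frac{5 \sqrt{202}}{4179}\right) = - \frac{14149285}{45757264} + \frac{5 \sqrt{202}}{4179}$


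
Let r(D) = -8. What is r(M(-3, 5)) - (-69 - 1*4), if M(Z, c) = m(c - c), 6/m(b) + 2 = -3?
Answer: 65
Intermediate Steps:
m(b) = -6/5 (m(b) = 6/(-2 - 3) = 6/(-5) = 6*(-1/5) = -6/5)
M(Z, c) = -6/5
r(M(-3, 5)) - (-69 - 1*4) = -8 - (-69 - 1*4) = -8 - (-69 - 4) = -8 - 1*(-73) = -8 + 73 = 65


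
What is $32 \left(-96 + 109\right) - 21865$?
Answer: $-21449$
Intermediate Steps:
$32 \left(-96 + 109\right) - 21865 = 32 \cdot 13 - 21865 = 416 - 21865 = -21449$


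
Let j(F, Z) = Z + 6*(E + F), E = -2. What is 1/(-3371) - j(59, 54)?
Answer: -1334917/3371 ≈ -396.00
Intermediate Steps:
j(F, Z) = -12 + Z + 6*F (j(F, Z) = Z + 6*(-2 + F) = Z + (-12 + 6*F) = -12 + Z + 6*F)
1/(-3371) - j(59, 54) = 1/(-3371) - (-12 + 54 + 6*59) = -1/3371 - (-12 + 54 + 354) = -1/3371 - 1*396 = -1/3371 - 396 = -1334917/3371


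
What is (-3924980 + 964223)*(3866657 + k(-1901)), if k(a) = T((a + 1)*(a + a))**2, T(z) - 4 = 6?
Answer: -11448527855049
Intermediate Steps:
T(z) = 10 (T(z) = 4 + 6 = 10)
k(a) = 100 (k(a) = 10**2 = 100)
(-3924980 + 964223)*(3866657 + k(-1901)) = (-3924980 + 964223)*(3866657 + 100) = -2960757*3866757 = -11448527855049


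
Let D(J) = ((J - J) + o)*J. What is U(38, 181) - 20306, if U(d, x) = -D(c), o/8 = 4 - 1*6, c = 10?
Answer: -20146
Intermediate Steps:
o = -16 (o = 8*(4 - 1*6) = 8*(4 - 6) = 8*(-2) = -16)
D(J) = -16*J (D(J) = ((J - J) - 16)*J = (0 - 16)*J = -16*J)
U(d, x) = 160 (U(d, x) = -(-16)*10 = -1*(-160) = 160)
U(38, 181) - 20306 = 160 - 20306 = -20146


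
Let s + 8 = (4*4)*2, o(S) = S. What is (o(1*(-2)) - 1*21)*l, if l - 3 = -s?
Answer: 483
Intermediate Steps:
s = 24 (s = -8 + (4*4)*2 = -8 + 16*2 = -8 + 32 = 24)
l = -21 (l = 3 - 1*24 = 3 - 24 = -21)
(o(1*(-2)) - 1*21)*l = (1*(-2) - 1*21)*(-21) = (-2 - 21)*(-21) = -23*(-21) = 483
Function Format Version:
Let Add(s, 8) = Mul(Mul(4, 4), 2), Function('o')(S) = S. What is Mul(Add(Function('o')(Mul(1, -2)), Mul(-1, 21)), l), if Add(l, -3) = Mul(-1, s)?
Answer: 483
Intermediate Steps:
s = 24 (s = Add(-8, Mul(Mul(4, 4), 2)) = Add(-8, Mul(16, 2)) = Add(-8, 32) = 24)
l = -21 (l = Add(3, Mul(-1, 24)) = Add(3, -24) = -21)
Mul(Add(Function('o')(Mul(1, -2)), Mul(-1, 21)), l) = Mul(Add(Mul(1, -2), Mul(-1, 21)), -21) = Mul(Add(-2, -21), -21) = Mul(-23, -21) = 483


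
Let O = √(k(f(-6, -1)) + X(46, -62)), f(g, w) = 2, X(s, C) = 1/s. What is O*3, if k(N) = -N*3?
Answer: 15*I*√506/46 ≈ 7.3351*I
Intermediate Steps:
k(N) = -3*N
O = 5*I*√506/46 (O = √(-3*2 + 1/46) = √(-6 + 1/46) = √(-275/46) = 5*I*√506/46 ≈ 2.445*I)
O*3 = (5*I*√506/46)*3 = 15*I*√506/46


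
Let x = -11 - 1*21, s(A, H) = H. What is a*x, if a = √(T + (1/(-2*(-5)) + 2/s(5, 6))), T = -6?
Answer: -16*I*√5010/15 ≈ -75.5*I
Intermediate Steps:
a = I*√5010/30 (a = √(-6 + (1/(-2*(-5)) + 2/6)) = √(-6 + (-½*(-⅕) + 2*(⅙))) = √(-6 + (⅒ + ⅓)) = √(-6 + 13/30) = √(-167/30) = I*√5010/30 ≈ 2.3594*I)
x = -32 (x = -11 - 21 = -32)
a*x = (I*√5010/30)*(-32) = -16*I*√5010/15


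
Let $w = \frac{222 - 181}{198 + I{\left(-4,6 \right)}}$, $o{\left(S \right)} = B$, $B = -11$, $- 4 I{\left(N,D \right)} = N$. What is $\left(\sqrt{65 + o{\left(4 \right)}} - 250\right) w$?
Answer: $- \frac{10250}{199} + \frac{123 \sqrt{6}}{199} \approx -49.994$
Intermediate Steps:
$I{\left(N,D \right)} = - \frac{N}{4}$
$o{\left(S \right)} = -11$
$w = \frac{41}{199}$ ($w = \frac{222 - 181}{198 - -1} = \frac{41}{198 + 1} = \frac{41}{199} \approx 0.20603$)
$\left(\sqrt{65 + o{\left(4 \right)}} - 250\right) w = \left(\sqrt{65 - 11} - 250\right) \frac{41}{199} = \left(\sqrt{54} - 250\right) \frac{41}{199} = \left(3 \sqrt{6} - 250\right) \frac{41}{199} = \left(-250 + 3 \sqrt{6}\right) \frac{41}{199} = - \frac{10250}{199} + \frac{123 \sqrt{6}}{199}$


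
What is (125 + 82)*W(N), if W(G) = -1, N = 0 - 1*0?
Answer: -207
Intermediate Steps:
N = 0 (N = 0 + 0 = 0)
(125 + 82)*W(N) = (125 + 82)*(-1) = 207*(-1) = -207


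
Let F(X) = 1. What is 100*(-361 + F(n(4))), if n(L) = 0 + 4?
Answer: -36000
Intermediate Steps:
n(L) = 4
100*(-361 + F(n(4))) = 100*(-361 + 1) = 100*(-360) = -36000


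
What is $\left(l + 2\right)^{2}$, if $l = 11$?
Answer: $169$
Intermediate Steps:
$\left(l + 2\right)^{2} = \left(11 + 2\right)^{2} = 13^{2} = 169$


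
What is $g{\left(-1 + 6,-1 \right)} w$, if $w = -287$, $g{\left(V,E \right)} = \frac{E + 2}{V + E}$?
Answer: $- \frac{287}{4} \approx -71.75$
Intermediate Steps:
$g{\left(V,E \right)} = \frac{2 + E}{E + V}$
$g{\left(-1 + 6,-1 \right)} w = \frac{2 - 1}{-1 + \left(-1 + 6\right)} \left(-287\right) = \frac{1}{-1 + 5} \cdot 1 \left(-287\right) = \frac{1}{4} \cdot 1 \left(-287\right) = \frac{1}{4} \left(-287\right) = - \frac{287}{4}$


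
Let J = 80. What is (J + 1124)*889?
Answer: 1070356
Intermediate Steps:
(J + 1124)*889 = (80 + 1124)*889 = 1204*889 = 1070356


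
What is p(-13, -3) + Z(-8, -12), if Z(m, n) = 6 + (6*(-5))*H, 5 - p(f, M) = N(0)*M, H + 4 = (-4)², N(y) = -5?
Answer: -364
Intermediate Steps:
H = 12 (H = -4 + (-4)² = -4 + 16 = 12)
p(f, M) = 5 + 5*M (p(f, M) = 5 - (-5)*M = 5 + 5*M)
Z(m, n) = -354 (Z(m, n) = 6 + (6*(-5))*12 = 6 - 30*12 = 6 - 360 = -354)
p(-13, -3) + Z(-8, -12) = (5 + 5*(-3)) - 354 = (5 - 15) - 354 = -10 - 354 = -364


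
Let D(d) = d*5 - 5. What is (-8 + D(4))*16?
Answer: 112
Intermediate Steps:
D(d) = -5 + 5*d (D(d) = 5*d - 5 = -5 + 5*d)
(-8 + D(4))*16 = (-8 + (-5 + 5*4))*16 = (-8 + (-5 + 20))*16 = (-8 + 15)*16 = 7*16 = 112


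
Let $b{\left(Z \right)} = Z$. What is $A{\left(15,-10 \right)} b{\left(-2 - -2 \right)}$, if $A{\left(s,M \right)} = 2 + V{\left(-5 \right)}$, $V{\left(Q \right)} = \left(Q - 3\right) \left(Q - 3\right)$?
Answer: $0$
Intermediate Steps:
$V{\left(Q \right)} = \left(-3 + Q\right)^{2}$ ($V{\left(Q \right)} = \left(-3 + Q\right) \left(-3 + Q\right) = \left(-3 + Q\right)^{2}$)
$A{\left(s,M \right)} = 66$ ($A{\left(s,M \right)} = 2 + \left(-3 - 5\right)^{2} = 2 + \left(-8\right)^{2} = 2 + 64 = 66$)
$A{\left(15,-10 \right)} b{\left(-2 - -2 \right)} = 66 \left(-2 - -2\right) = 66 \left(-2 + 2\right) = 66 \cdot 0 = 0$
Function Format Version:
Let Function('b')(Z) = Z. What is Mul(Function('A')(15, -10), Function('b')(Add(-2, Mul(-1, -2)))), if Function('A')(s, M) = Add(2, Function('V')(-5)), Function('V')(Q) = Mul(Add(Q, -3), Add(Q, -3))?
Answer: 0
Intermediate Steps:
Function('V')(Q) = Pow(Add(-3, Q), 2) (Function('V')(Q) = Mul(Add(-3, Q), Add(-3, Q)) = Pow(Add(-3, Q), 2))
Function('A')(s, M) = 66 (Function('A')(s, M) = Add(2, Pow(Add(-3, -5), 2)) = Add(2, Pow(-8, 2)) = Add(2, 64) = 66)
Mul(Function('A')(15, -10), Function('b')(Add(-2, Mul(-1, -2)))) = Mul(66, Add(-2, Mul(-1, -2))) = Mul(66, Add(-2, 2)) = Mul(66, 0) = 0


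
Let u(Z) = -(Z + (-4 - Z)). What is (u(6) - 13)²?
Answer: 81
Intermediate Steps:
u(Z) = 4 (u(Z) = -1*(-4) = 4)
(u(6) - 13)² = (4 - 13)² = (-9)² = 81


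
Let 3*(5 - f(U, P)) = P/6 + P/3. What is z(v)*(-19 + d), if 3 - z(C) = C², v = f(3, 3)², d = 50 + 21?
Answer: -84669/4 ≈ -21167.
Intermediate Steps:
f(U, P) = 5 - P/6 (f(U, P) = 5 - (P/6 + P/3)/3 = 5 - P/6)
d = 71
v = 81/4 (v = (5 - ⅙*3)² = (5 - ½)² = (9/2)² = 81/4 ≈ 20.250)
z(C) = 3 - C²
z(v)*(-19 + d) = (3 - (81/4)²)*(-19 + 71) = (3 - 1*6561/16)*52 = (3 - 6561/16)*52 = -6513/16*52 = -84669/4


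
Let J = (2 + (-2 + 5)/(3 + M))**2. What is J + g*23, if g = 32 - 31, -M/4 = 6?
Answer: 1296/49 ≈ 26.449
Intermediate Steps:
M = -24 (M = -4*6 = -24)
g = 1
J = 169/49 (J = (2 + (-2 + 5)/(3 - 24))**2 = (2 + 3/(-21))**2 = (2 + 3*(-1/21))**2 = (2 - 1/7)**2 = (13/7)**2 = 169/49 ≈ 3.4490)
J + g*23 = 169/49 + 1*23 = 169/49 + 23 = 1296/49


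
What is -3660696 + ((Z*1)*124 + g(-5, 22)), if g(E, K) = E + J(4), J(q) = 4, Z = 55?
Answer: -3653877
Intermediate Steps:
g(E, K) = 4 + E (g(E, K) = E + 4 = 4 + E)
-3660696 + ((Z*1)*124 + g(-5, 22)) = -3660696 + ((55*1)*124 + (4 - 5)) = -3660696 + (55*124 - 1) = -3660696 + (6820 - 1) = -3660696 + 6819 = -3653877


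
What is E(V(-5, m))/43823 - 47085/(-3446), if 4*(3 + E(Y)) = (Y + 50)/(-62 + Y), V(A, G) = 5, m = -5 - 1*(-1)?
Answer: 235227005573/17215602612 ≈ 13.664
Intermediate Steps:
m = -4 (m = -5 + 1 = -4)
E(Y) = -3 + (50 + Y)/(4*(-62 + Y)) (E(Y) = -3 + ((Y + 50)/(-62 + Y))/4 = -3 + ((50 + Y)/(-62 + Y))/4 = -3 + (50 + Y)/(4*(-62 + Y)))
E(V(-5, m))/43823 - 47085/(-3446) = ((794 - 11*5)/(4*(-62 + 5)))/43823 - 47085/(-3446) = ((¼)*(794 - 55)/(-57))*(1/43823) - 47085*(-1/3446) = ((¼)*(-1/57)*739)*(1/43823) + 47085/3446 = -739/228*1/43823 + 47085/3446 = -739/9991644 + 47085/3446 = 235227005573/17215602612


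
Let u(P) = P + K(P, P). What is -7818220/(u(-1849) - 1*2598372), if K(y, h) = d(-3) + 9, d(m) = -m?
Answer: 7818220/2600209 ≈ 3.0068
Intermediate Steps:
K(y, h) = 12 (K(y, h) = -1*(-3) + 9 = 3 + 9 = 12)
u(P) = 12 + P (u(P) = P + 12 = 12 + P)
-7818220/(u(-1849) - 1*2598372) = -7818220/((12 - 1849) - 1*2598372) = -7818220/(-1837 - 2598372) = -7818220/(-2600209) = -7818220*(-1/2600209) = 7818220/2600209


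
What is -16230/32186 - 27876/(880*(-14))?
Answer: 161703/91960 ≈ 1.7584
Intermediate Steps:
-16230/32186 - 27876/(880*(-14)) = -16230*1/32186 - 27876/(-12320) = -8115/16093 - 27876*(-1/12320) = -8115/16093 + 6969/3080 = 161703/91960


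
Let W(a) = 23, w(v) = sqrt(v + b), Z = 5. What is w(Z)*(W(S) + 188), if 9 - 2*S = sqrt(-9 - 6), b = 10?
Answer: 211*sqrt(15) ≈ 817.20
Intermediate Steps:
w(v) = sqrt(10 + v) (w(v) = sqrt(v + 10) = sqrt(10 + v))
S = 9/2 - I*sqrt(15)/2 (S = 9/2 - sqrt(-9 - 6)/2 = 9/2 - I*sqrt(15)/2 ≈ 4.5 - 1.9365*I)
w(Z)*(W(S) + 188) = sqrt(10 + 5)*(23 + 188) = sqrt(15)*211 = 211*sqrt(15)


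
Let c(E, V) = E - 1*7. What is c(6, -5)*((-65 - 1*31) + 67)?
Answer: 29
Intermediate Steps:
c(E, V) = -7 + E (c(E, V) = E - 7 = -7 + E)
c(6, -5)*((-65 - 1*31) + 67) = (-7 + 6)*((-65 - 1*31) + 67) = -((-65 - 31) + 67) = -(-96 + 67) = -1*(-29) = 29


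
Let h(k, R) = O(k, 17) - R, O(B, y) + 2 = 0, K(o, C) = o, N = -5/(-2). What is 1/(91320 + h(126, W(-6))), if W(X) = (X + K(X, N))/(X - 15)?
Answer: 7/639222 ≈ 1.0951e-5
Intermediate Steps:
N = 5/2 (N = -5*(-½) = 5/2 ≈ 2.5000)
O(B, y) = -2 (O(B, y) = -2 + 0 = -2)
W(X) = 2*X/(-15 + X) (W(X) = (X + X)/(X - 15) = (2*X)/(-15 + X) = 2*X/(-15 + X))
h(k, R) = -2 - R
1/(91320 + h(126, W(-6))) = 1/(91320 + (-2 - 2*(-6)/(-15 - 6))) = 1/(91320 + (-2 - 2*(-6)/(-21))) = 1/(91320 + (-2 - 2*(-6)*(-1)/21)) = 1/(91320 + (-2 - 1*4/7)) = 1/(91320 + (-2 - 4/7)) = 1/(91320 - 18/7) = 1/(639222/7) = 7/639222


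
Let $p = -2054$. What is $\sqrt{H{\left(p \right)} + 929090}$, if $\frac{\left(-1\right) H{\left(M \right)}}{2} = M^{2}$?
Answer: $i \sqrt{7508742} \approx 2740.2 i$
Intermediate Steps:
$H{\left(M \right)} = - 2 M^{2}$
$\sqrt{H{\left(p \right)} + 929090} = \sqrt{- 2 \left(-2054\right)^{2} + 929090} = \sqrt{\left(-2\right) 4218916 + 929090} = \sqrt{-8437832 + 929090} = \sqrt{-7508742} = i \sqrt{7508742}$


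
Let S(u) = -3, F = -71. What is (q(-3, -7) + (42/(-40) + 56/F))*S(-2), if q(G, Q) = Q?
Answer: 37653/1420 ≈ 26.516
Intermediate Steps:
(q(-3, -7) + (42/(-40) + 56/F))*S(-2) = (-7 + (42/(-40) + 56/(-71)))*(-3) = (-7 + (42*(-1/40) + 56*(-1/71)))*(-3) = (-7 + (-21/20 - 56/71))*(-3) = (-7 - 2611/1420)*(-3) = -12551/1420*(-3) = 37653/1420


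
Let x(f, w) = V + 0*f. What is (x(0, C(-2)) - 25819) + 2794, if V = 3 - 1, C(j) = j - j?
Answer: -23023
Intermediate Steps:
C(j) = 0
V = 2
x(f, w) = 2 (x(f, w) = 2 + 0*f = 2 + 0 = 2)
(x(0, C(-2)) - 25819) + 2794 = (2 - 25819) + 2794 = -25817 + 2794 = -23023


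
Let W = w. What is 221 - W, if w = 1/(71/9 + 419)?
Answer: 849073/3842 ≈ 221.00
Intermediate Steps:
w = 9/3842 (w = 1/(71*(1/9) + 419) = 1/(71/9 + 419) = 1/(3842/9) = 9/3842 ≈ 0.0023425)
W = 9/3842 ≈ 0.0023425
221 - W = 221 - 1*9/3842 = 221 - 9/3842 = 849073/3842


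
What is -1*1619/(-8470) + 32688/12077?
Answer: 296420023/102292190 ≈ 2.8978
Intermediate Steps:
-1*1619/(-8470) + 32688/12077 = -1619*(-1/8470) + 32688*(1/12077) = 1619/8470 + 32688/12077 = 296420023/102292190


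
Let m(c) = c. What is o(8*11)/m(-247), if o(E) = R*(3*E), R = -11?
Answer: 2904/247 ≈ 11.757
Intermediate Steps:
o(E) = -33*E
o(8*11)/m(-247) = -264*11/(-247) = -33*88*(-1/247) = -2904*(-1/247) = 2904/247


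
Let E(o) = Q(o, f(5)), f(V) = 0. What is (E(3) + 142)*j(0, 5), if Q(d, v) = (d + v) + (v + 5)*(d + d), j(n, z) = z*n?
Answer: 0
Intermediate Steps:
j(n, z) = n*z
Q(d, v) = d + v + 2*d*(5 + v) (Q(d, v) = (d + v) + (5 + v)*(2*d) = (d + v) + 2*d*(5 + v) = d + v + 2*d*(5 + v))
E(o) = 11*o (E(o) = 0 + 11*o + 2*o*0 = 0 + 11*o + 0 = 11*o)
(E(3) + 142)*j(0, 5) = (11*3 + 142)*(0*5) = (33 + 142)*0 = 175*0 = 0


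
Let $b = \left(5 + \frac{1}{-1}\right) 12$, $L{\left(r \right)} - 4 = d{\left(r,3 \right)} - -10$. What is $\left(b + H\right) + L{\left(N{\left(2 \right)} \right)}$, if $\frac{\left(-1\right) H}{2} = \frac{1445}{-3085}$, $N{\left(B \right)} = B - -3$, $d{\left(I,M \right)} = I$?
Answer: $\frac{41917}{617} \approx 67.937$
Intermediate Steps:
$N{\left(B \right)} = 3 + B$ ($N{\left(B \right)} = B + 3 = 3 + B$)
$L{\left(r \right)} = 14 + r$ ($L{\left(r \right)} = 4 + \left(r - -10\right) = 4 + \left(r + 10\right) = 4 + \left(10 + r\right) = 14 + r$)
$b = 48$ ($b = \left(5 - 1\right) 12 = 4 \cdot 12 = 48$)
$H = \frac{578}{617}$ ($H = - 2 \frac{1445}{-3085} = - 2 \cdot 1445 \left(- \frac{1}{3085}\right) = \left(-2\right) \left(- \frac{289}{617}\right) = \frac{578}{617} \approx 0.93679$)
$\left(b + H\right) + L{\left(N{\left(2 \right)} \right)} = \left(48 + \frac{578}{617}\right) + \left(14 + \left(3 + 2\right)\right) = \frac{30194}{617} + \left(14 + 5\right) = \frac{30194}{617} + 19 = \frac{41917}{617}$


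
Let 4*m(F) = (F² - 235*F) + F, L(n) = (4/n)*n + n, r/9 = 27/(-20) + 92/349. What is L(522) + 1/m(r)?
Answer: 61082914325374/116126843049 ≈ 526.00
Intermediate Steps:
r = -68247/6980 (r = 9*(27/(-20) + 92/349) = 9*(27*(-1/20) + 92*(1/349)) = 9*(-27/20 + 92/349) = 9*(-7583/6980) = -68247/6980 ≈ -9.7775)
L(n) = 4 + n
m(F) = -117*F/2 + F²/4 (m(F) = ((F² - 235*F) + F)/4 = (F² - 234*F)/4 = -117*F/2 + F²/4)
L(522) + 1/m(r) = (4 + 522) + 1/((¼)*(-68247/6980)*(-234 - 68247/6980)) = 526 + 1/((¼)*(-68247/6980)*(-1701567/6980)) = 526 + 1/(116126843049/194881600) = 526 + 194881600/116126843049 = 61082914325374/116126843049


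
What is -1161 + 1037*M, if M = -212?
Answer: -221005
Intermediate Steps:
-1161 + 1037*M = -1161 + 1037*(-212) = -1161 - 219844 = -221005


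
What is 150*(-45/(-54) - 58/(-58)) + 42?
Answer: 317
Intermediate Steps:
150*(-45/(-54) - 58/(-58)) + 42 = 150*(-45*(-1/54) - 58*(-1/58)) + 42 = 150*(⅚ + 1) + 42 = 150*(11/6) + 42 = 275 + 42 = 317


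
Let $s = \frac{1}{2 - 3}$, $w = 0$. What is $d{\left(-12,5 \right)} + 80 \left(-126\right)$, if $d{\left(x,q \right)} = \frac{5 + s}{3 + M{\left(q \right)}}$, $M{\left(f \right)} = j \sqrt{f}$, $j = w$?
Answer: $- \frac{30236}{3} \approx -10079.0$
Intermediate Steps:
$j = 0$
$s = -1$ ($s = \frac{1}{-1} = -1$)
$M{\left(f \right)} = 0$ ($M{\left(f \right)} = 0 \sqrt{f} = 0$)
$d{\left(x,q \right)} = \frac{4}{3}$ ($d{\left(x,q \right)} = \frac{5 - 1}{3 + 0} = \frac{4}{3}$)
$d{\left(-12,5 \right)} + 80 \left(-126\right) = \frac{4}{3} + 80 \left(-126\right) = \frac{4}{3} - 10080 = - \frac{30236}{3}$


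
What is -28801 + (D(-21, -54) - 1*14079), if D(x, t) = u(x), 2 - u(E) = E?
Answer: -42857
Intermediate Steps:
u(E) = 2 - E
D(x, t) = 2 - x
-28801 + (D(-21, -54) - 1*14079) = -28801 + ((2 - 1*(-21)) - 1*14079) = -28801 + ((2 + 21) - 14079) = -28801 + (23 - 14079) = -28801 - 14056 = -42857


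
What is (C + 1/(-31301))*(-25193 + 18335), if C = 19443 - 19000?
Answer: -95095373436/31301 ≈ -3.0381e+6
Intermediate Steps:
C = 443
(C + 1/(-31301))*(-25193 + 18335) = (443 + 1/(-31301))*(-25193 + 18335) = (443 - 1/31301)*(-6858) = (13866342/31301)*(-6858) = -95095373436/31301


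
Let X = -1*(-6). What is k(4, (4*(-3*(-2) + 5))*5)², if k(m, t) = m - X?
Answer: 4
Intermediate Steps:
X = 6
k(m, t) = -6 + m (k(m, t) = m - 1*6 = m - 6 = -6 + m)
k(4, (4*(-3*(-2) + 5))*5)² = (-6 + 4)² = (-2)² = 4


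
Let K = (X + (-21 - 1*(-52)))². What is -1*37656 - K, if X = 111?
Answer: -57820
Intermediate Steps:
K = 20164 (K = (111 + (-21 - 1*(-52)))² = (111 + (-21 + 52))² = (111 + 31)² = 142² = 20164)
-1*37656 - K = -1*37656 - 1*20164 = -37656 - 20164 = -57820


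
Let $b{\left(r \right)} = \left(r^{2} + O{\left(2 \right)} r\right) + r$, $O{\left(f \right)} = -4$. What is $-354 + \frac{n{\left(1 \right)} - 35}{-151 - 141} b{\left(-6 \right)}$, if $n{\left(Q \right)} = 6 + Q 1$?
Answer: $- \frac{25464}{73} \approx -348.82$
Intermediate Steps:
$n{\left(Q \right)} = 6 + Q$
$b{\left(r \right)} = r^{2} - 3 r$ ($b{\left(r \right)} = \left(r^{2} - 4 r\right) + r = r^{2} - 3 r$)
$-354 + \frac{n{\left(1 \right)} - 35}{-151 - 141} b{\left(-6 \right)} = -354 + \frac{\left(6 + 1\right) - 35}{-151 - 141} \left(- 6 \left(-3 - 6\right)\right) = -354 + \frac{7 - 35}{-292} \left(\left(-6\right) \left(-9\right)\right) = -354 + \left(-28\right) \left(- \frac{1}{292}\right) 54 = -354 + \frac{7}{73} \cdot 54 = -354 + \frac{378}{73} = - \frac{25464}{73}$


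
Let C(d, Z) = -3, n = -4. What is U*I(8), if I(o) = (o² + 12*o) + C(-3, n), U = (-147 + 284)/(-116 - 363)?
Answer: -21509/479 ≈ -44.904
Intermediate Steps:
U = -137/479 (U = 137/(-479) = 137*(-1/479) = -137/479 ≈ -0.28601)
I(o) = -3 + o² + 12*o (I(o) = (o² + 12*o) - 3 = -3 + o² + 12*o)
U*I(8) = -137*(-3 + 8² + 12*8)/479 = -137*(-3 + 64 + 96)/479 = -137/479*157 = -21509/479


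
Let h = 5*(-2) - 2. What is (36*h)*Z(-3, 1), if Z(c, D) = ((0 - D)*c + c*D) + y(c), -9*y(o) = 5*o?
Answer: -720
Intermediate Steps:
y(o) = -5*o/9
h = -12 (h = -10 - 2 = -12)
Z(c, D) = -5*c/9 (Z(c, D) = ((0 - D)*c + c*D) - 5*c/9 = ((-D)*c + D*c) - 5*c/9 = (-D*c + D*c) - 5*c/9 = 0 - 5*c/9 = -5*c/9)
(36*h)*Z(-3, 1) = (36*(-12))*(-5/9*(-3)) = -432*5/3 = -720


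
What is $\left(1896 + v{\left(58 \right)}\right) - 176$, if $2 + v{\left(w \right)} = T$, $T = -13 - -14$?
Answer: $1719$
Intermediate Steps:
$T = 1$ ($T = -13 + 14 = 1$)
$v{\left(w \right)} = -1$ ($v{\left(w \right)} = -2 + 1 = -1$)
$\left(1896 + v{\left(58 \right)}\right) - 176 = \left(1896 - 1\right) - 176 = 1895 - 176 = 1719$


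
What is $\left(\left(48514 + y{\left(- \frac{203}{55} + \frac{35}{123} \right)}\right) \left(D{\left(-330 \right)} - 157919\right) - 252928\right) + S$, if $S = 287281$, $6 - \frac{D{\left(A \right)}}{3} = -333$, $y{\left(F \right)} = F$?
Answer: $- \frac{51490950595687}{6765} \approx -7.6114 \cdot 10^{9}$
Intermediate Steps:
$D{\left(A \right)} = 1017$ ($D{\left(A \right)} = 18 - -999 = 18 + 999 = 1017$)
$\left(\left(48514 + y{\left(- \frac{203}{55} + \frac{35}{123} \right)}\right) \left(D{\left(-330 \right)} - 157919\right) - 252928\right) + S = \left(\left(48514 + \left(- \frac{203}{55} + \frac{35}{123}\right)\right) \left(1017 - 157919\right) - 252928\right) + 287281 = \left(\left(48514 + \left(\left(-203\right) \frac{1}{55} + 35 \cdot \frac{1}{123}\right)\right) \left(-156902\right) - 252928\right) + 287281 = \left(\left(48514 + \left(- \frac{203}{55} + \frac{35}{123}\right)\right) \left(-156902\right) - 252928\right) + 287281 = \left(\left(48514 - \frac{23044}{6765}\right) \left(-156902\right) - 252928\right) + 287281 = \left(\frac{328174166}{6765} \left(-156902\right) - 252928\right) + 287281 = \left(- \frac{51491182993732}{6765} - 252928\right) + 287281 = - \frac{51492894051652}{6765} + 287281 = - \frac{51490950595687}{6765}$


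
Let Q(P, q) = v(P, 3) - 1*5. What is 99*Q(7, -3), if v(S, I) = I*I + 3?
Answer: 693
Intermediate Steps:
v(S, I) = 3 + I**2 (v(S, I) = I**2 + 3 = 3 + I**2)
Q(P, q) = 7 (Q(P, q) = (3 + 3**2) - 1*5 = (3 + 9) - 5 = 12 - 5 = 7)
99*Q(7, -3) = 99*7 = 693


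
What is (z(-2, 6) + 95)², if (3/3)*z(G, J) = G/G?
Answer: 9216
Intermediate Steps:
z(G, J) = 1 (z(G, J) = G/G = 1)
(z(-2, 6) + 95)² = (1 + 95)² = 96² = 9216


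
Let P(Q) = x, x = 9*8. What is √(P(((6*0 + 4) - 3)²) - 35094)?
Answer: I*√35022 ≈ 187.14*I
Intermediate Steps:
x = 72
P(Q) = 72
√(P(((6*0 + 4) - 3)²) - 35094) = √(72 - 35094) = √(-35022) = I*√35022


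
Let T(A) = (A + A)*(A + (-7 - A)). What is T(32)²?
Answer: 200704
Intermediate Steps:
T(A) = -14*A (T(A) = (2*A)*(-7) = -14*A)
T(32)² = (-14*32)² = (-448)² = 200704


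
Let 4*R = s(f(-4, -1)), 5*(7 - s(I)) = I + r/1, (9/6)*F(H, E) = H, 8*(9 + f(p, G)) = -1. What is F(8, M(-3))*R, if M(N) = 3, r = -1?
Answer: 361/30 ≈ 12.033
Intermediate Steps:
f(p, G) = -73/8 (f(p, G) = -9 + (1/8)*(-1) = -9 - 1/8 = -73/8)
F(H, E) = 2*H/3
s(I) = 36/5 - I/5 (s(I) = 7 - (I - 1/1)/5 = 7 - (I - 1*1)/5 = 7 - (I - 1)/5 = 7 - (-1 + I)/5 = 7 + (1/5 - I/5) = 36/5 - I/5)
R = 361/160 (R = (36/5 - 1/5*(-73/8))/4 = (36/5 + 73/40)/4 = (1/4)*(361/40) = 361/160 ≈ 2.2562)
F(8, M(-3))*R = ((2/3)*8)*(361/160) = (16/3)*(361/160) = 361/30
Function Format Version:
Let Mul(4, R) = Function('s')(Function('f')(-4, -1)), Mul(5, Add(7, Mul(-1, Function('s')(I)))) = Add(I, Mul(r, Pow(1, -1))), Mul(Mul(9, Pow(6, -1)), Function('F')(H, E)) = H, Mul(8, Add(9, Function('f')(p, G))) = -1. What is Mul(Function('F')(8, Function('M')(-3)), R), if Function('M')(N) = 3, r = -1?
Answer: Rational(361, 30) ≈ 12.033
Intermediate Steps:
Function('f')(p, G) = Rational(-73, 8) (Function('f')(p, G) = Add(-9, Mul(Rational(1, 8), -1)) = Add(-9, Rational(-1, 8)) = Rational(-73, 8))
Function('F')(H, E) = Mul(Rational(2, 3), H)
Function('s')(I) = Add(Rational(36, 5), Mul(Rational(-1, 5), I)) (Function('s')(I) = Add(7, Mul(Rational(-1, 5), Add(I, Mul(-1, Pow(1, -1))))) = Add(7, Mul(Rational(-1, 5), Add(I, Mul(-1, 1)))) = Add(7, Mul(Rational(-1, 5), Add(I, -1))) = Add(7, Mul(Rational(-1, 5), Add(-1, I))) = Add(7, Add(Rational(1, 5), Mul(Rational(-1, 5), I))) = Add(Rational(36, 5), Mul(Rational(-1, 5), I)))
R = Rational(361, 160) (R = Mul(Rational(1, 4), Add(Rational(36, 5), Mul(Rational(-1, 5), Rational(-73, 8)))) = Mul(Rational(1, 4), Add(Rational(36, 5), Rational(73, 40))) = Mul(Rational(1, 4), Rational(361, 40)) = Rational(361, 160) ≈ 2.2562)
Mul(Function('F')(8, Function('M')(-3)), R) = Mul(Mul(Rational(2, 3), 8), Rational(361, 160)) = Mul(Rational(16, 3), Rational(361, 160)) = Rational(361, 30)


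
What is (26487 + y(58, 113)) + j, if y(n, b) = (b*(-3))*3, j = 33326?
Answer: 58796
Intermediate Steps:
y(n, b) = -9*b (y(n, b) = -3*b*3 = -9*b)
(26487 + y(58, 113)) + j = (26487 - 9*113) + 33326 = (26487 - 1017) + 33326 = 25470 + 33326 = 58796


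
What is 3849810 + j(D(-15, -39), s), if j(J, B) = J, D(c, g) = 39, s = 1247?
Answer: 3849849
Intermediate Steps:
3849810 + j(D(-15, -39), s) = 3849810 + 39 = 3849849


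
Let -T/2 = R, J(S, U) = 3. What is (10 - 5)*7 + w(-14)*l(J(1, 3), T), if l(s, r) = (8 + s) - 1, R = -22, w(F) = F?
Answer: -105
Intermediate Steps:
T = 44 (T = -2*(-22) = 44)
l(s, r) = 7 + s
(10 - 5)*7 + w(-14)*l(J(1, 3), T) = (10 - 5)*7 - 14*(7 + 3) = 5*7 - 14*10 = 35 - 140 = -105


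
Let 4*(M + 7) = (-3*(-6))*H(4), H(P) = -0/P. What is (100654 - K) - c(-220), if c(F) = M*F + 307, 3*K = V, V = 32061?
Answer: 88120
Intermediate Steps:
H(P) = 0 (H(P) = -2*0 = 0)
K = 10687 (K = (⅓)*32061 = 10687)
M = -7 (M = -7 + (-3*(-6)*0)/4 = -7 + (18*0)/4 = -7 + (¼)*0 = -7 + 0 = -7)
c(F) = 307 - 7*F (c(F) = -7*F + 307 = 307 - 7*F)
(100654 - K) - c(-220) = (100654 - 1*10687) - (307 - 7*(-220)) = (100654 - 10687) - (307 + 1540) = 89967 - 1*1847 = 89967 - 1847 = 88120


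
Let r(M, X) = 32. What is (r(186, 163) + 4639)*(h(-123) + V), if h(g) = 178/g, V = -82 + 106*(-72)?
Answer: -1477593000/41 ≈ -3.6039e+7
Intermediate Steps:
V = -7714 (V = -82 - 7632 = -7714)
(r(186, 163) + 4639)*(h(-123) + V) = (32 + 4639)*(178/(-123) - 7714) = 4671*(178*(-1/123) - 7714) = 4671*(-178/123 - 7714) = 4671*(-949000/123) = -1477593000/41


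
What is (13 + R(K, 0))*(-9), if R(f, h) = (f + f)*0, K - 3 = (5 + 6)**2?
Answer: -117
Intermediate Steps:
K = 124 (K = 3 + (5 + 6)**2 = 3 + 11**2 = 3 + 121 = 124)
R(f, h) = 0 (R(f, h) = (2*f)*0 = 0)
(13 + R(K, 0))*(-9) = (13 + 0)*(-9) = 13*(-9) = -117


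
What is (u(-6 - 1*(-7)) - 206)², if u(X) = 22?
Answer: 33856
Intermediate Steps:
(u(-6 - 1*(-7)) - 206)² = (22 - 206)² = (-184)² = 33856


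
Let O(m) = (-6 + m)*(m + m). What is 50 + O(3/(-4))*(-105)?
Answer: -8105/8 ≈ -1013.1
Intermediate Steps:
O(m) = 2*m*(-6 + m) (O(m) = (-6 + m)*(2*m) = 2*m*(-6 + m))
50 + O(3/(-4))*(-105) = 50 + (2*(3/(-4))*(-6 + 3/(-4)))*(-105) = 50 + (2*(3*(-1/4))*(-6 + 3*(-1/4)))*(-105) = 50 + (2*(-3/4)*(-6 - 3/4))*(-105) = 50 + (2*(-3/4)*(-27/4))*(-105) = 50 + (81/8)*(-105) = 50 - 8505/8 = -8105/8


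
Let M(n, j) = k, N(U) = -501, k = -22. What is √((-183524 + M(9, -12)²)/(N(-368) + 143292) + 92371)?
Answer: √15564885068091/12981 ≈ 303.92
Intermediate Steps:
M(n, j) = -22
√((-183524 + M(9, -12)²)/(N(-368) + 143292) + 92371) = √((-183524 + (-22)²)/(-501 + 143292) + 92371) = √((-183524 + 484)/142791 + 92371) = √(-183040*1/142791 + 92371) = √(-16640/12981 + 92371) = √(1199051311/12981) = √15564885068091/12981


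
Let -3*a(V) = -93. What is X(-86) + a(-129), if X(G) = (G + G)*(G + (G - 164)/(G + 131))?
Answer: 142007/9 ≈ 15779.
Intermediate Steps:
a(V) = 31 (a(V) = -⅓*(-93) = 31)
X(G) = 2*G*(G + (-164 + G)/(131 + G)) (X(G) = (2*G)*(G + (-164 + G)/(131 + G)) = 2*G*(G + (-164 + G)/(131 + G)))
X(-86) + a(-129) = 2*(-86)*(-164 + (-86)² + 132*(-86))/(131 - 86) + 31 = 2*(-86)*(-164 + 7396 - 11352)/45 + 31 = 2*(-86)*(1/45)*(-4120) + 31 = 141728/9 + 31 = 142007/9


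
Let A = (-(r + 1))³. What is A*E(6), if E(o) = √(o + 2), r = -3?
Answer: 16*√2 ≈ 22.627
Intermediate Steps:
E(o) = √(2 + o)
A = 8 (A = (-(-3 + 1))³ = (-1*(-2))³ = 2³ = 8)
A*E(6) = 8*√(2 + 6) = 8*√8 = 8*(2*√2) = 16*√2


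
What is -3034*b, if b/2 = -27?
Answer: 163836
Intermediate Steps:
b = -54 (b = 2*(-27) = -54)
-3034*b = -3034*(-54) = 163836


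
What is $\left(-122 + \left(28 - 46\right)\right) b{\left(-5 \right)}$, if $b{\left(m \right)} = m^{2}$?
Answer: $-3500$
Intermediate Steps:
$\left(-122 + \left(28 - 46\right)\right) b{\left(-5 \right)} = \left(-122 + \left(28 - 46\right)\right) \left(-5\right)^{2} = \left(-122 + \left(28 - 46\right)\right) 25 = \left(-122 - 18\right) 25 = \left(-140\right) 25 = -3500$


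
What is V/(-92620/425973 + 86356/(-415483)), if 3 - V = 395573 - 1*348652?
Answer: 4151880322898181/37633679924 ≈ 1.1032e+5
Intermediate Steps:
V = -46918 (V = 3 - (395573 - 1*348652) = 3 - (395573 - 348652) = 3 - 1*46921 = 3 - 46921 = -46918)
V/(-92620/425973 + 86356/(-415483)) = -46918/(-92620/425973 + 86356/(-415483)) = -46918/(-92620*1/425973 + 86356*(-1/415483)) = -46918/(-92620/425973 - 86356/415483) = -46918/(-75267359848/176984539959) = -46918*(-176984539959/75267359848) = 4151880322898181/37633679924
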